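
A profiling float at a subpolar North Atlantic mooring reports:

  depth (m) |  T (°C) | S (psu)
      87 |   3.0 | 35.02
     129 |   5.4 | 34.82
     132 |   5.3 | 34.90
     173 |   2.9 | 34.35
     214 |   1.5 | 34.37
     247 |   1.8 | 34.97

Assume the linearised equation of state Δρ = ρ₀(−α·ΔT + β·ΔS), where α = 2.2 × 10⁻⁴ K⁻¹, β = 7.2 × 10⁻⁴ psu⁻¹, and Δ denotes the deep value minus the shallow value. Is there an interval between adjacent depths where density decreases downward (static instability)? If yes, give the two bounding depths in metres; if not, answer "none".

Evaluate Δρ/ρ₀ = −αΔT + βΔS across each adjacent pair:
  87–129 m: −αΔT+βΔS = −(2.2 × 10⁻⁴)(+2.4)+(7.2 × 10⁻⁴)(-0.20) = -6.7 × 10⁻⁴ → UNSTABLE
  129–132 m: −αΔT+βΔS = −(2.2 × 10⁻⁴)(-0.1)+(7.2 × 10⁻⁴)(+0.08) = 8.0 × 10⁻⁵ → stable
  132–173 m: −αΔT+βΔS = −(2.2 × 10⁻⁴)(-2.4)+(7.2 × 10⁻⁴)(-0.55) = 1.3 × 10⁻⁴ → stable
  173–214 m: −αΔT+βΔS = −(2.2 × 10⁻⁴)(-1.4)+(7.2 × 10⁻⁴)(+0.02) = 3.2 × 10⁻⁴ → stable
  214–247 m: −αΔT+βΔS = −(2.2 × 10⁻⁴)(+0.3)+(7.2 × 10⁻⁴)(+0.60) = 3.7 × 10⁻⁴ → stable
The 87–129 m interval has Δρ < 0: lighter water underlies denser water.

87–129 m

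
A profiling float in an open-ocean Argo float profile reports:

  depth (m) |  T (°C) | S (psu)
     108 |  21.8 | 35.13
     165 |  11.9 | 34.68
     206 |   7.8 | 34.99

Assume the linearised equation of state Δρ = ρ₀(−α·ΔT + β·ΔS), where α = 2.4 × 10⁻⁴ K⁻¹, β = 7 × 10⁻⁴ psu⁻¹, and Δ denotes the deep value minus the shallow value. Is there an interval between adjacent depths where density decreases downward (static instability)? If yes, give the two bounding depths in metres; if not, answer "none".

none

Evaluate Δρ/ρ₀ = −αΔT + βΔS across each adjacent pair:
  108–165 m: −αΔT+βΔS = −(2.4 × 10⁻⁴)(-9.9)+(7 × 10⁻⁴)(-0.45) = 2.1 × 10⁻³ → stable
  165–206 m: −αΔT+βΔS = −(2.4 × 10⁻⁴)(-4.1)+(7 × 10⁻⁴)(+0.31) = 1.2 × 10⁻³ → stable
Every interval has Δρ > 0: the column is stably stratified throughout.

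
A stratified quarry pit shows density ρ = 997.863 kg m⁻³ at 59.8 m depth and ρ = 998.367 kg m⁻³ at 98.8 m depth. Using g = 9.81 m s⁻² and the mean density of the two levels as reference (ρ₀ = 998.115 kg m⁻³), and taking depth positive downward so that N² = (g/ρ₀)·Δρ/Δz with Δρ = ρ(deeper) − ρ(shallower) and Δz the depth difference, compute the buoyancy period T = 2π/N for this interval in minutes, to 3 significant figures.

Δρ = 998.367 − 997.863 = 0.504 kg m⁻³ over Δz = 98.8 − 59.8 = 39 m.
N² = (9.81/998.115) × (0.504/39) = 1.2701 × 10⁻⁴ s⁻².
N = √(1.2701 × 10⁻⁴) = 0.011270 rad s⁻¹, so T = 2π/N = 557.51 s = 9.2918 min ≈ 9.29 min.

9.29 min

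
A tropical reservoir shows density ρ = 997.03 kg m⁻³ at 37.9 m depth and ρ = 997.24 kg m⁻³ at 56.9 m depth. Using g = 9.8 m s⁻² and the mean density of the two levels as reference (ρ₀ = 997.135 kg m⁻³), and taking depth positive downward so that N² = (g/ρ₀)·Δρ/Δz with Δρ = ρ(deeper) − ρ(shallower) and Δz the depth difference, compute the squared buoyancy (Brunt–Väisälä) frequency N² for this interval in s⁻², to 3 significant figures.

Δρ = 997.24 − 997.03 = 0.21 kg m⁻³ over Δz = 56.9 − 37.9 = 19 m.
N² = (9.8/997.135) × (0.21/19) = 1.0863 × 10⁻⁴ s⁻² ≈ 1.09 × 10⁻⁴ s⁻².
A positive N² confirms static stability across the interval.

1.09 × 10⁻⁴ s⁻²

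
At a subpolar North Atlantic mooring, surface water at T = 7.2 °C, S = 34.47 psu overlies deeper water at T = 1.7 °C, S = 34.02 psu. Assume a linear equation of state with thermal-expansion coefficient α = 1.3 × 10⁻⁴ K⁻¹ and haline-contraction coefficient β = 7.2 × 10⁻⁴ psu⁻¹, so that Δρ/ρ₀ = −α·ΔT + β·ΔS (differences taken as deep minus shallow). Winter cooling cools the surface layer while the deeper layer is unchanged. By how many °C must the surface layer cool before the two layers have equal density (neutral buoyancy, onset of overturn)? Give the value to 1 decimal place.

3.0 °C

Neutral buoyancy requires Δρ = 0, i.e. −α(T_deep − T_surf′) + β(S_deep − S_surf) = 0.
T_surf′ = T_deep − (β/α)·ΔS = 1.7 − (7.2 × 10⁻⁴/1.3 × 10⁻⁴)·(-0.45) = 4.192 °C.
Cooling required: 7.2 − (4.192) = 3.008 °C.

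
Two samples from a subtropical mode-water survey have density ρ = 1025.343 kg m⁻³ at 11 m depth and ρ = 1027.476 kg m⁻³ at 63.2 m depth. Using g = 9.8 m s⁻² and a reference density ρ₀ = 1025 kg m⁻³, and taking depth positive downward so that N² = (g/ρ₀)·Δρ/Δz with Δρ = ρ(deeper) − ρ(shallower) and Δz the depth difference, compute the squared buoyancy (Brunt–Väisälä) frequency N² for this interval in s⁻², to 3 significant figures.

3.91 × 10⁻⁴ s⁻²

Δρ = 1027.476 − 1025.343 = 2.133 kg m⁻³ over Δz = 63.2 − 11 = 52.2 m.
N² = (9.8/1025) × (2.133/52.2) = 3.9068 × 10⁻⁴ s⁻² ≈ 3.91 × 10⁻⁴ s⁻².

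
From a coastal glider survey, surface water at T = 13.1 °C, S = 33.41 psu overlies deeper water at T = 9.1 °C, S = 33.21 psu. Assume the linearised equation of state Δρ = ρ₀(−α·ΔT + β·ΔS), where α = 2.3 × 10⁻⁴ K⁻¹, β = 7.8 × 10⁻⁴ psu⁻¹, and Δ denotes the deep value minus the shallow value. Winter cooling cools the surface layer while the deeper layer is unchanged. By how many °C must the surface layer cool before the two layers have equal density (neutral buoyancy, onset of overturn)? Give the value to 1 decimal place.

Neutral buoyancy requires Δρ = 0, i.e. −α(T_deep − T_surf′) + β(S_deep − S_surf) = 0.
T_surf′ = T_deep − (β/α)·ΔS = 9.1 − (7.8 × 10⁻⁴/2.3 × 10⁻⁴)·(-0.20) = 9.778 °C.
Cooling required: 13.1 − (9.778) = 3.322 °C.

3.3 °C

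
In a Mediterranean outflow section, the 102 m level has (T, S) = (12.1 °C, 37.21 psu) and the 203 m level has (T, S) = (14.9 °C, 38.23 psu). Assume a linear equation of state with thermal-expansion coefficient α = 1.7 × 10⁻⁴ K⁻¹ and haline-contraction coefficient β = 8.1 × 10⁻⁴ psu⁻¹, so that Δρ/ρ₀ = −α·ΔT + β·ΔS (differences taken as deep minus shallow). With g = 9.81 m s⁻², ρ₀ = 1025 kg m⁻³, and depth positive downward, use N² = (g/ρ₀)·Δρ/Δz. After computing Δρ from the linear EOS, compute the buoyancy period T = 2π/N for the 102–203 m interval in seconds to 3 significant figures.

1.08 × 10³ s

ΔT = +2.8 K, ΔS = +1.02 psu (deep − shallow).
Δρ/ρ₀ = −αΔT + βΔS = -4.76 × 10⁻⁴ + 8.262 × 10⁻⁴ = 3.502 × 10⁻⁴, so Δρ ≈ 0.3590 kg m⁻³.
N² = (g/ρ₀)·Δρ/Δz = g·(Δρ/ρ₀)/Δz = 9.81 × 3.502 × 10⁻⁴ / 101 = 3.4014 × 10⁻⁵ s⁻².
N = √(3.4014 × 10⁻⁵) = 5.8322 × 10⁻³ rad s⁻¹ → T = 2π/N = 1.0773 × 10³ s ≈ 1.08 × 10³ s.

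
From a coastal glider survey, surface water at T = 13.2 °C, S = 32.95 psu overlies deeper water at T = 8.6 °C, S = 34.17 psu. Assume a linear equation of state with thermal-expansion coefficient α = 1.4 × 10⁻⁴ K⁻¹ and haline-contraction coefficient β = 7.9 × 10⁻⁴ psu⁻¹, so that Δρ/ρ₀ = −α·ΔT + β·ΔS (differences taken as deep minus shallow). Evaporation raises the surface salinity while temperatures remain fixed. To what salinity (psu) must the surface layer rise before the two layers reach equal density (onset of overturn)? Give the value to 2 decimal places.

34.99 psu

Neutral buoyancy requires −α(T_deep − T_surf) + β(S_deep − S_surf′) = 0.
S_surf′ = S_deep − (α/β)·ΔT = 34.17 − (1.4 × 10⁻⁴/7.9 × 10⁻⁴)·(-4.6) = 34.9852 psu.
Increase required: 34.9852 − 32.95 = 2.0352 psu.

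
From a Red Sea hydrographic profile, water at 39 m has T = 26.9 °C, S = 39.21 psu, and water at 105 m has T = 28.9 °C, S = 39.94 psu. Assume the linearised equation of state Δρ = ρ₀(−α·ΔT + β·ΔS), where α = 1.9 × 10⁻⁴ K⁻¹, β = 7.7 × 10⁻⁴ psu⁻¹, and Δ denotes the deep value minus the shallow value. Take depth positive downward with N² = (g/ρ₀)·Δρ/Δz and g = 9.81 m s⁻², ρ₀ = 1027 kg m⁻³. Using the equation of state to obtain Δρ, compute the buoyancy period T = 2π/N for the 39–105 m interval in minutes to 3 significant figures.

ΔT = +2.0 K, ΔS = +0.73 psu (deep − shallow).
Δρ/ρ₀ = −αΔT + βΔS = -3.80 × 10⁻⁴ + 5.621 × 10⁻⁴ = 1.821 × 10⁻⁴, so Δρ ≈ 0.1870 kg m⁻³.
N² = (g/ρ₀)·Δρ/Δz = g·(Δρ/ρ₀)/Δz = 9.81 × 1.821 × 10⁻⁴ / 66 = 2.7067 × 10⁻⁵ s⁻².
N = √(2.7067 × 10⁻⁵) = 5.2026 × 10⁻³ rad s⁻¹ → T = 2π/N = 1.2077 × 10³ s = 20.128 min ≈ 20.1 min.

20.1 min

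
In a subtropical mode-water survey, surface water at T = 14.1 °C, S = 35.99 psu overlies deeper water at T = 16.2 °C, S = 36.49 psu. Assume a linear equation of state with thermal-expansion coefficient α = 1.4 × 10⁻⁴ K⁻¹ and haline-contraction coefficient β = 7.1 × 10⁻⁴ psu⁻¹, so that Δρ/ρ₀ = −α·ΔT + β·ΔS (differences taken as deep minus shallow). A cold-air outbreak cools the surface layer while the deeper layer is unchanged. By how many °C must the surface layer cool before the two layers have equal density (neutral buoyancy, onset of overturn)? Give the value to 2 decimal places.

0.44 °C

Neutral buoyancy requires Δρ = 0, i.e. −α(T_deep − T_surf′) + β(S_deep − S_surf) = 0.
T_surf′ = T_deep − (β/α)·ΔS = 16.2 − (7.1 × 10⁻⁴/1.4 × 10⁻⁴)·(+0.50) = 13.6643 °C.
Cooling required: 14.1 − (13.6643) = 0.4357 °C.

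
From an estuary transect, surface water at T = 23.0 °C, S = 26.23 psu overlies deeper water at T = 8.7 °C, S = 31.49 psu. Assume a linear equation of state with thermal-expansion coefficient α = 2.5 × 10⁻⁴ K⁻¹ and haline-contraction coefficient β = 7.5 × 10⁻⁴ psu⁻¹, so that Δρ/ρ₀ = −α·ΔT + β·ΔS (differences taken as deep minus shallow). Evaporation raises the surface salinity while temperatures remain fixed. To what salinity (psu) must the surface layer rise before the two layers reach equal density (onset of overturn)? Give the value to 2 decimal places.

36.26 psu

Neutral buoyancy requires −α(T_deep − T_surf) + β(S_deep − S_surf′) = 0.
S_surf′ = S_deep − (α/β)·ΔT = 31.49 − (2.5 × 10⁻⁴/7.5 × 10⁻⁴)·(-14.3) = 36.2567 psu.
Increase required: 36.2567 − 26.23 = 10.0267 psu.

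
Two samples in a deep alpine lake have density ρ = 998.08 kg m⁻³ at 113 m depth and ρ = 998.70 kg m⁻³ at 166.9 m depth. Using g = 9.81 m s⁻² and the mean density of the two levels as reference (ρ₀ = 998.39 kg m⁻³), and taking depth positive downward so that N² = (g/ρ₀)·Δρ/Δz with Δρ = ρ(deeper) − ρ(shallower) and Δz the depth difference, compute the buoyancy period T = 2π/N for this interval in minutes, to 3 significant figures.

Δρ = 998.70 − 998.08 = 0.62 kg m⁻³ over Δz = 166.9 − 113 = 53.9 m.
N² = (9.81/998.39) × (0.62/53.9) = 1.1302 × 10⁻⁴ s⁻².
N = √(1.1302 × 10⁻⁴) = 0.010631 rad s⁻¹, so T = 2π/N = 591.02 s = 9.8503 min ≈ 9.85 min.
Since Δρ > 0 the layer is stably stratified.

9.85 min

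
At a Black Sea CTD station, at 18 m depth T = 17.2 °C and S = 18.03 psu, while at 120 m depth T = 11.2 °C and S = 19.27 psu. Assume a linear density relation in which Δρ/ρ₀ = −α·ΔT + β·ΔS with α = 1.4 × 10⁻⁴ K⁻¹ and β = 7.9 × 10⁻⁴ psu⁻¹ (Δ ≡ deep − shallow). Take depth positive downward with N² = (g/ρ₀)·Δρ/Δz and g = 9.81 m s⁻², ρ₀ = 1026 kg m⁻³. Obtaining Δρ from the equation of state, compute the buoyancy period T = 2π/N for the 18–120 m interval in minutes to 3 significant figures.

ΔT = -6.0 K, ΔS = +1.24 psu (deep − shallow).
Δρ/ρ₀ = −αΔT + βΔS = 8.40 × 10⁻⁴ + 9.796 × 10⁻⁴ = 1.8196 × 10⁻³, so Δρ ≈ 1.867 kg m⁻³.
N² = (g/ρ₀)·Δρ/Δz = g·(Δρ/ρ₀)/Δz = 9.81 × 1.8196 × 10⁻³ / 102 = 1.7500 × 10⁻⁴ s⁻².
N = √(1.7500 × 10⁻⁴) = 0.013229 rad s⁻¹ → T = 2π/N = 474.96 s = 7.9160 min ≈ 7.92 min.

7.92 min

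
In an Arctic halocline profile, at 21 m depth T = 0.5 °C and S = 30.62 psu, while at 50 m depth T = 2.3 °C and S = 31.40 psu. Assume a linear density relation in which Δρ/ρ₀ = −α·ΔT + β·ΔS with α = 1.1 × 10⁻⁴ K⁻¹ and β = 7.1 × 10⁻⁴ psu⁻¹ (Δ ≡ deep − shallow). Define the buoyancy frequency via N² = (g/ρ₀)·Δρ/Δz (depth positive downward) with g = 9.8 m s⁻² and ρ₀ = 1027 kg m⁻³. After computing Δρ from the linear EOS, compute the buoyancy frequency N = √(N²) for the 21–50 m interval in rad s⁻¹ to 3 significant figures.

0.0110 rad s⁻¹

ΔT = +1.8 K, ΔS = +0.78 psu (deep − shallow).
Δρ/ρ₀ = −αΔT + βΔS = -1.98 × 10⁻⁴ + 5.538 × 10⁻⁴ = 3.558 × 10⁻⁴, so Δρ ≈ 0.3654 kg m⁻³.
N² = (g/ρ₀)·Δρ/Δz = g·(Δρ/ρ₀)/Δz = 9.8 × 3.558 × 10⁻⁴ / 29 = 1.2024 × 10⁻⁴ s⁻².
N = √(1.2024 × 10⁻⁴) = 0.010965 rad s⁻¹ ≈ 0.0110 rad s⁻¹.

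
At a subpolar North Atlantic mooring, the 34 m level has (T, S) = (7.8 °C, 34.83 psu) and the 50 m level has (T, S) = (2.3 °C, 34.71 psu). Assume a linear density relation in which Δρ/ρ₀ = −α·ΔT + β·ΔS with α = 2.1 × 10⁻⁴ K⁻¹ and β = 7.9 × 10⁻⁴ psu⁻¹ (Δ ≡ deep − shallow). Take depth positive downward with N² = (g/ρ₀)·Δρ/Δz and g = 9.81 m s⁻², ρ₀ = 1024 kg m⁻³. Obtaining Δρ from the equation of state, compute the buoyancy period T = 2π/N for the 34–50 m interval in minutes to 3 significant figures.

4.11 min

ΔT = -5.5 K, ΔS = -0.12 psu (deep − shallow).
Δρ/ρ₀ = −αΔT + βΔS = 1.155 × 10⁻³ − 9.48 × 10⁻⁵ = 1.0602 × 10⁻³, so Δρ ≈ 1.086 kg m⁻³.
N² = (g/ρ₀)·Δρ/Δz = g·(Δρ/ρ₀)/Δz = 9.81 × 1.0602 × 10⁻³ / 16 = 6.5004 × 10⁻⁴ s⁻².
N = √(6.5004 × 10⁻⁴) = 0.025496 rad s⁻¹ → T = 2π/N = 246.44 s = 4.1073 min ≈ 4.11 min.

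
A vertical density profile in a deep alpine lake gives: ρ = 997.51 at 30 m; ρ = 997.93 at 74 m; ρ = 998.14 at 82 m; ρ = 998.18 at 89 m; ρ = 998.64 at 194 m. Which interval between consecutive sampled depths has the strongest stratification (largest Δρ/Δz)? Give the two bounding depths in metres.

74–82 m

Compute the density gradient over each adjacent pair:
  30–74 m: Δρ/Δz = 0.42/44 = 9.5 × 10⁻³ kg m⁻⁴
  74–82 m: Δρ/Δz = 0.21/8 = 0.026 kg m⁻⁴
  82–89 m: Δρ/Δz = 0.04/7 = 5.7 × 10⁻³ kg m⁻⁴
  89–194 m: Δρ/Δz = 0.46/105 = 4.4 × 10⁻³ kg m⁻⁴
The largest gradient is in the 74–82 m interval — the pycnocline.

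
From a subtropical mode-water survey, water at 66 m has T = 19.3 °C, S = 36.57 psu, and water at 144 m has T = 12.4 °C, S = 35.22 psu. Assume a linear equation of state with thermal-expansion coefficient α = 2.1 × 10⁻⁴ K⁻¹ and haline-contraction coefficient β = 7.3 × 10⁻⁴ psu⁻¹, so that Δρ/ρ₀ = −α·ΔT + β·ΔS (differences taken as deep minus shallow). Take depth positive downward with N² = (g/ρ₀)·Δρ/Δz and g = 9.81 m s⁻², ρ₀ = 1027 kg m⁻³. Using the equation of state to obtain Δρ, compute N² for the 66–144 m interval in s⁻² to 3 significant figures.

ΔT = -6.9 K, ΔS = -1.35 psu (deep − shallow).
Δρ/ρ₀ = −αΔT + βΔS = 1.449 × 10⁻³ − 9.855 × 10⁻⁴ = 4.635 × 10⁻⁴, so Δρ ≈ 0.4760 kg m⁻³.
N² = (g/ρ₀)·Δρ/Δz = g·(Δρ/ρ₀)/Δz = 9.81 × 4.635 × 10⁻⁴ / 78 = 5.8294 × 10⁻⁵ s⁻² ≈ 5.83 × 10⁻⁵ s⁻².

5.83 × 10⁻⁵ s⁻²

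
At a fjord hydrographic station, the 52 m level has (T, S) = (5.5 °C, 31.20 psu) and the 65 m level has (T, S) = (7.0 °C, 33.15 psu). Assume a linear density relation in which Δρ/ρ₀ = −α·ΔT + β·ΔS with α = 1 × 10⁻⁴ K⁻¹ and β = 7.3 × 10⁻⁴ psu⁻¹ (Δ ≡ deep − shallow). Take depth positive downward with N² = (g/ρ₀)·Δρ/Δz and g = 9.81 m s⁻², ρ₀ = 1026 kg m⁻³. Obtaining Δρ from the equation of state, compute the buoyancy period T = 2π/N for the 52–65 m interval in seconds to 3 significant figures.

ΔT = +1.5 K, ΔS = +1.95 psu (deep − shallow).
Δρ/ρ₀ = −αΔT + βΔS = -1.50 × 10⁻⁴ + 1.4235 × 10⁻³ = 1.2735 × 10⁻³, so Δρ ≈ 1.307 kg m⁻³.
N² = (g/ρ₀)·Δρ/Δz = g·(Δρ/ρ₀)/Δz = 9.81 × 1.2735 × 10⁻³ / 13 = 9.6100 × 10⁻⁴ s⁻².
N = √(9.6100 × 10⁻⁴) = 0.031000 rad s⁻¹ → T = 2π/N = 202.68 s ≈ 203 s.

203 s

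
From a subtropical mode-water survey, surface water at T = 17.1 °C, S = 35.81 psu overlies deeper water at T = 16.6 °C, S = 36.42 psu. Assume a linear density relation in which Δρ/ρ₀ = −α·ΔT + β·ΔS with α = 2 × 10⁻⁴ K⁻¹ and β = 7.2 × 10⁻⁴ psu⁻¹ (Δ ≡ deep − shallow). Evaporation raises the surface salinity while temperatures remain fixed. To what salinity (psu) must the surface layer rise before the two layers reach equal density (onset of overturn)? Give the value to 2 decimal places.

36.56 psu

Neutral buoyancy requires −α(T_deep − T_surf) + β(S_deep − S_surf′) = 0.
S_surf′ = S_deep − (α/β)·ΔT = 36.42 − (2 × 10⁻⁴/7.2 × 10⁻⁴)·(-0.5) = 36.5589 psu.
Increase required: 36.5589 − 35.81 = 0.7489 psu.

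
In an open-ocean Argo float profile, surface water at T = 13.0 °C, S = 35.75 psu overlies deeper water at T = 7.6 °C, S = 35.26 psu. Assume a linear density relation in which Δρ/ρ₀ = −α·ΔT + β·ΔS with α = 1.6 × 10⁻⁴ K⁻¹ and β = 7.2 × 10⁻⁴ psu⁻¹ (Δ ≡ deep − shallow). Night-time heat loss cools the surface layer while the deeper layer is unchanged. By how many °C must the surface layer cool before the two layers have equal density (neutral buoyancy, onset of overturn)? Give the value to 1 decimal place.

Neutral buoyancy requires Δρ = 0, i.e. −α(T_deep − T_surf′) + β(S_deep − S_surf) = 0.
T_surf′ = T_deep − (β/α)·ΔS = 7.6 − (7.2 × 10⁻⁴/1.6 × 10⁻⁴)·(-0.49) = 9.805 °C.
Cooling required: 13.0 − (9.805) = 3.195 °C.

3.2 °C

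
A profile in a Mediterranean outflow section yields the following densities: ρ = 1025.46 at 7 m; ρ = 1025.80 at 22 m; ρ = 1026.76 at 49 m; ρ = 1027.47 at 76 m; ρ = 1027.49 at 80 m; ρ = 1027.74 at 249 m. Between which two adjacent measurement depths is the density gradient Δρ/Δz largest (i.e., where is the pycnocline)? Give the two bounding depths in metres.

Compute the density gradient over each adjacent pair:
  7–22 m: Δρ/Δz = 0.34/15 = 0.023 kg m⁻⁴
  22–49 m: Δρ/Δz = 0.96/27 = 0.036 kg m⁻⁴
  49–76 m: Δρ/Δz = 0.71/27 = 0.026 kg m⁻⁴
  76–80 m: Δρ/Δz = 0.02/4 = 5.0 × 10⁻³ kg m⁻⁴
  80–249 m: Δρ/Δz = 0.25/169 = 1.5 × 10⁻³ kg m⁻⁴
The largest gradient is in the 22–49 m interval — the pycnocline.

22–49 m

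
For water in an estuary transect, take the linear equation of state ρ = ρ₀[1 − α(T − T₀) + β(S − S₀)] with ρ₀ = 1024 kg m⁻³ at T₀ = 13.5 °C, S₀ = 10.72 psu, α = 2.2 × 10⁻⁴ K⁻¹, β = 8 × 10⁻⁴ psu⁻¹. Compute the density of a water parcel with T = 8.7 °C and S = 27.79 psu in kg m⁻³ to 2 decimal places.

T − T₀ = -4.8 K, S − S₀ = +17.07 psu.
Bracket = 1 − α·(-4.8) + β·(+17.07) = 1 + (0.014712) = 1.0147120.
ρ = 1024 × 1.0147120 = 1039.07 kg m⁻³.

1039.07 kg m⁻³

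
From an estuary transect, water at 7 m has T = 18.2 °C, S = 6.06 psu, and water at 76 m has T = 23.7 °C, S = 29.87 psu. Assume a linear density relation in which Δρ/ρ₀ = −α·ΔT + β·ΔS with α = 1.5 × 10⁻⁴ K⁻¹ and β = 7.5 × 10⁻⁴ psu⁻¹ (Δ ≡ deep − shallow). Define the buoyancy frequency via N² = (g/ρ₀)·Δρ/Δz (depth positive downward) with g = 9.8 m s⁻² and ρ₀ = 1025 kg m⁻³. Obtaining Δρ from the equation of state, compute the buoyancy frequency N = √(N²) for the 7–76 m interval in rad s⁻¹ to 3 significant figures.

0.0492 rad s⁻¹

ΔT = +5.5 K, ΔS = +23.81 psu (deep − shallow).
Δρ/ρ₀ = −αΔT + βΔS = -8.25 × 10⁻⁴ + 0.0178575 = 0.0170325, so Δρ ≈ 17.46 kg m⁻³.
N² = (g/ρ₀)·Δρ/Δz = g·(Δρ/ρ₀)/Δz = 9.8 × 0.0170325 / 69 = 2.4191 × 10⁻³ s⁻².
N = √(2.4191 × 10⁻³) = 0.049184 rad s⁻¹ ≈ 0.0492 rad s⁻¹.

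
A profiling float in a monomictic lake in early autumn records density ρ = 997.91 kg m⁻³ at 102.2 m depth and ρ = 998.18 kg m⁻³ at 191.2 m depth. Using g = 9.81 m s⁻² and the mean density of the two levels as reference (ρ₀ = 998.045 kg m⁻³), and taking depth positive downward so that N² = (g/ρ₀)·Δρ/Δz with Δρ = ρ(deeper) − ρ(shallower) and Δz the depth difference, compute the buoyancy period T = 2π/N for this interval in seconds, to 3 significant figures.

1.15 × 10³ s

Δρ = 998.18 − 997.91 = 0.27 kg m⁻³ over Δz = 191.2 − 102.2 = 89 m.
N² = (9.81/998.045) × (0.27/89) = 2.9819 × 10⁻⁵ s⁻².
N = √(2.9819 × 10⁻⁵) = 5.4607 × 10⁻³ rad s⁻¹, so T = 2π/N = 1.1506 × 10³ s ≈ 1.15 × 10³ s.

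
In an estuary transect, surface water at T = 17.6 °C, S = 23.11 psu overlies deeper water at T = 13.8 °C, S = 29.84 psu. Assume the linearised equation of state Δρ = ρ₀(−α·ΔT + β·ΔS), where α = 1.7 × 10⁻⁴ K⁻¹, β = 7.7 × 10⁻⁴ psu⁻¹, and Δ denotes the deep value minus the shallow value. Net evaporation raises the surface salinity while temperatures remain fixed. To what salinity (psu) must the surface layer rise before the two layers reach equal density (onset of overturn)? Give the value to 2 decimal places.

Neutral buoyancy requires −α(T_deep − T_surf) + β(S_deep − S_surf′) = 0.
S_surf′ = S_deep − (α/β)·ΔT = 29.84 − (1.7 × 10⁻⁴/7.7 × 10⁻⁴)·(-3.8) = 30.6790 psu.
Increase required: 30.6790 − 23.11 = 7.5690 psu.

30.68 psu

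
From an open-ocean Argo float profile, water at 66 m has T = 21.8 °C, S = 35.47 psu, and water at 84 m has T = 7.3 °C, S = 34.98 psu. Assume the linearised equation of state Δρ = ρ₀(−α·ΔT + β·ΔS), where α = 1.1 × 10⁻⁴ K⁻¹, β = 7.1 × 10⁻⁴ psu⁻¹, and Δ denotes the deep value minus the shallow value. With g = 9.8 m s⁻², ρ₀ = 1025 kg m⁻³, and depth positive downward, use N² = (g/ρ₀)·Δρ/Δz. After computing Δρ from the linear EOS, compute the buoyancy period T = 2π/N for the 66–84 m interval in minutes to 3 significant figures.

ΔT = -14.5 K, ΔS = -0.49 psu (deep − shallow).
Δρ/ρ₀ = −αΔT + βΔS = 1.595 × 10⁻³ − 3.479 × 10⁻⁴ = 1.2471 × 10⁻³, so Δρ ≈ 1.278 kg m⁻³.
N² = (g/ρ₀)·Δρ/Δz = g·(Δρ/ρ₀)/Δz = 9.8 × 1.2471 × 10⁻³ / 18 = 6.7898 × 10⁻⁴ s⁻².
N = √(6.7898 × 10⁻⁴) = 0.026057 rad s⁻¹ → T = 2π/N = 241.13 s = 4.0188 min ≈ 4.02 min.

4.02 min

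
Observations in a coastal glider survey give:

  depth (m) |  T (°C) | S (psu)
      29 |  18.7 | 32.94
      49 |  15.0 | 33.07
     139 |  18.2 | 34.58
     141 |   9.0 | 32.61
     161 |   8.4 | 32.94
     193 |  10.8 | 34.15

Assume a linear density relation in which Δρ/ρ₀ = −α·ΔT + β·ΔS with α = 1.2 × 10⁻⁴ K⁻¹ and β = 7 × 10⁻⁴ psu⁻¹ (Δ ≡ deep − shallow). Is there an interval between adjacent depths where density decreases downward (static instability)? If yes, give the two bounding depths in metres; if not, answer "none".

139–141 m

Evaluate Δρ/ρ₀ = −αΔT + βΔS across each adjacent pair:
  29–49 m: −αΔT+βΔS = −(1.2 × 10⁻⁴)(-3.7)+(7 × 10⁻⁴)(+0.13) = 5.4 × 10⁻⁴ → stable
  49–139 m: −αΔT+βΔS = −(1.2 × 10⁻⁴)(+3.2)+(7 × 10⁻⁴)(+1.51) = 6.7 × 10⁻⁴ → stable
  139–141 m: −αΔT+βΔS = −(1.2 × 10⁻⁴)(-9.2)+(7 × 10⁻⁴)(-1.97) = -2.8 × 10⁻⁴ → UNSTABLE
  141–161 m: −αΔT+βΔS = −(1.2 × 10⁻⁴)(-0.6)+(7 × 10⁻⁴)(+0.33) = 3.0 × 10⁻⁴ → stable
  161–193 m: −αΔT+βΔS = −(1.2 × 10⁻⁴)(+2.4)+(7 × 10⁻⁴)(+1.21) = 5.6 × 10⁻⁴ → stable
The 139–141 m interval has Δρ < 0: lighter water underlies denser water.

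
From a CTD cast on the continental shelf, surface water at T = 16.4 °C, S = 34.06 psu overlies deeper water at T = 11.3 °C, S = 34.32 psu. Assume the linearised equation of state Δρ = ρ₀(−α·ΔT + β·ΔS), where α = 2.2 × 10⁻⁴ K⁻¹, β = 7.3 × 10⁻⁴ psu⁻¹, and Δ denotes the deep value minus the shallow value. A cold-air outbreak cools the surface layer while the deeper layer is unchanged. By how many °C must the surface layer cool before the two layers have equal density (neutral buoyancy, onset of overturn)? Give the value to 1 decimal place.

6.0 °C

Neutral buoyancy requires Δρ = 0, i.e. −α(T_deep − T_surf′) + β(S_deep − S_surf) = 0.
T_surf′ = T_deep − (β/α)·ΔS = 11.3 − (7.3 × 10⁻⁴/2.2 × 10⁻⁴)·(+0.26) = 10.437 °C.
Cooling required: 16.4 − (10.437) = 5.963 °C.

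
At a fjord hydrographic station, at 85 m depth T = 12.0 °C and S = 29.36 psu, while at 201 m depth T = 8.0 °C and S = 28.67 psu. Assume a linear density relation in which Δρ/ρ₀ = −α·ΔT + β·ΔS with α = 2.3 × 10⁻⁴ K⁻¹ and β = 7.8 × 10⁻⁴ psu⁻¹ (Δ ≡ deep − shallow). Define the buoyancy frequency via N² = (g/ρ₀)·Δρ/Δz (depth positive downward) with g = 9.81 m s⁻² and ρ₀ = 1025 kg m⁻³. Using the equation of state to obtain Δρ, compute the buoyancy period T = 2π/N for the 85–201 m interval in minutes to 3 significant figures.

ΔT = -4.0 K, ΔS = -0.69 psu (deep − shallow).
Δρ/ρ₀ = −αΔT + βΔS = 9.20 × 10⁻⁴ − 5.382 × 10⁻⁴ = 3.818 × 10⁻⁴, so Δρ ≈ 0.3913 kg m⁻³.
N² = (g/ρ₀)·Δρ/Δz = g·(Δρ/ρ₀)/Δz = 9.81 × 3.818 × 10⁻⁴ / 116 = 3.2288 × 10⁻⁵ s⁻².
N = √(3.2288 × 10⁻⁵) = 5.6823 × 10⁻³ rad s⁻¹ → T = 2π/N = 1.1057 × 10³ s = 18.428 min ≈ 18.4 min.

18.4 min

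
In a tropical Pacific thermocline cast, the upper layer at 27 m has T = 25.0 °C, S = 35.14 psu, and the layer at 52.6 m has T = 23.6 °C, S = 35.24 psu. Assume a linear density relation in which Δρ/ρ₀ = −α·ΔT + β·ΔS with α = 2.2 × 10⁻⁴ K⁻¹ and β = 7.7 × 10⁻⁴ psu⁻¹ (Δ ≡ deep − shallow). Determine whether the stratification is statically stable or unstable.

ΔT = 23.6 − 25.0 = -1.4 K and ΔS = 35.24 − 35.14 = +0.10 psu (deep − shallow).
−αΔT = 3.08 × 10⁻⁴; βΔS = 7.70 × 10⁻⁵; sum Δρ/ρ₀ = 3.85 × 10⁻⁴.
Δρ/ρ₀ > 0, so Δρ > 0: deeper water is denser → statically stable.

stable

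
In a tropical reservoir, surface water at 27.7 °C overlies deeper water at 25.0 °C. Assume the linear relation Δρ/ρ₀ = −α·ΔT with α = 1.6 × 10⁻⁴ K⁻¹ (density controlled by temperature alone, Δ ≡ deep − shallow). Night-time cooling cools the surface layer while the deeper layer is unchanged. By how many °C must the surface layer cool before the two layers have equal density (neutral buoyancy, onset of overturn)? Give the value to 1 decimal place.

With temperature the only control, equal density requires T_surf′ = T_deep.
T_surf′ = 25.0 °C.
Cooling required: 27.7 − 25.0 = 2.7 °C.

2.7 °C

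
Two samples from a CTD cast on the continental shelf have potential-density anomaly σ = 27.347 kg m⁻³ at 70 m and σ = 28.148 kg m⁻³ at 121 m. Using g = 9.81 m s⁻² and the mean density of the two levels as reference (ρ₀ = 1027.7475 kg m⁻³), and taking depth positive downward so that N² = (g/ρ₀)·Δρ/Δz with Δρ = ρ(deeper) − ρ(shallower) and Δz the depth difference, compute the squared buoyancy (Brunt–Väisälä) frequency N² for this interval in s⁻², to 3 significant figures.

Δρ = 1028.148 − 1027.347 = 0.801 kg m⁻³ over Δz = 121 − 70 = 51 m.
N² = (9.81/1027.7475) × (0.801/51) = 1.4991 × 10⁻⁴ s⁻² ≈ 1.50 × 10⁻⁴ s⁻².
N² > 0, so the interval is statically stable.

1.50 × 10⁻⁴ s⁻²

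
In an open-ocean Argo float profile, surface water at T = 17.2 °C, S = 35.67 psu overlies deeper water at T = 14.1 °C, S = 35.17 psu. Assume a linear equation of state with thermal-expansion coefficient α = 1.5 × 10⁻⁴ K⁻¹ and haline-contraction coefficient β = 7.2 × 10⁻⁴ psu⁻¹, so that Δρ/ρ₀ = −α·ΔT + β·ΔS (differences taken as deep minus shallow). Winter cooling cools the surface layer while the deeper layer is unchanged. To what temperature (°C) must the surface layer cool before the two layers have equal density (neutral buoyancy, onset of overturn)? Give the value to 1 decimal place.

Neutral buoyancy requires Δρ = 0, i.e. −α(T_deep − T_surf′) + β(S_deep − S_surf) = 0.
T_surf′ = T_deep − (β/α)·ΔS = 14.1 − (7.2 × 10⁻⁴/1.5 × 10⁻⁴)·(-0.50) = 16.500 °C.
Cooling required: 17.2 − (16.500) = 0.700 °C.

16.5 °C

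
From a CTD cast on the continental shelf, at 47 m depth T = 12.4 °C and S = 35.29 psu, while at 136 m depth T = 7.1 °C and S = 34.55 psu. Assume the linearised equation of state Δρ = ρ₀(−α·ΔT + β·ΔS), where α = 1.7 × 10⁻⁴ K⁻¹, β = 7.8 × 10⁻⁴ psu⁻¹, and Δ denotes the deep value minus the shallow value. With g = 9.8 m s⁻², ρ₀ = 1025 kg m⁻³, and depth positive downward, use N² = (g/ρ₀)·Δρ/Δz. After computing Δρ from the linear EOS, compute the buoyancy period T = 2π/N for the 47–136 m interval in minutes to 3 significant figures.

ΔT = -5.3 K, ΔS = -0.74 psu (deep − shallow).
Δρ/ρ₀ = −αΔT + βΔS = 9.01 × 10⁻⁴ − 5.772 × 10⁻⁴ = 3.238 × 10⁻⁴, so Δρ ≈ 0.3319 kg m⁻³.
N² = (g/ρ₀)·Δρ/Δz = g·(Δρ/ρ₀)/Δz = 9.8 × 3.238 × 10⁻⁴ / 89 = 3.5654 × 10⁻⁵ s⁻².
N = √(3.5654 × 10⁻⁵) = 5.9711 × 10⁻³ rad s⁻¹ → T = 2π/N = 1.0523 × 10³ s = 17.538 min ≈ 17.5 min.

17.5 min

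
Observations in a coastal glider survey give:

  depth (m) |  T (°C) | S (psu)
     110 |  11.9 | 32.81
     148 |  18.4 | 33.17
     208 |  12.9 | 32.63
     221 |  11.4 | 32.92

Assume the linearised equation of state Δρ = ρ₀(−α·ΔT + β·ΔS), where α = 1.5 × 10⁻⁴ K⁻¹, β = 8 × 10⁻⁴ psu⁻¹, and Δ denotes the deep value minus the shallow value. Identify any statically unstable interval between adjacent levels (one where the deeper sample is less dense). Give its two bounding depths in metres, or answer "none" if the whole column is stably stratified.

110–148 m

Evaluate Δρ/ρ₀ = −αΔT + βΔS across each adjacent pair:
  110–148 m: −αΔT+βΔS = −(1.5 × 10⁻⁴)(+6.5)+(8 × 10⁻⁴)(+0.36) = -6.9 × 10⁻⁴ → UNSTABLE
  148–208 m: −αΔT+βΔS = −(1.5 × 10⁻⁴)(-5.5)+(8 × 10⁻⁴)(-0.54) = 3.9 × 10⁻⁴ → stable
  208–221 m: −αΔT+βΔS = −(1.5 × 10⁻⁴)(-1.5)+(8 × 10⁻⁴)(+0.29) = 4.6 × 10⁻⁴ → stable
The 110–148 m interval has Δρ < 0: lighter water underlies denser water.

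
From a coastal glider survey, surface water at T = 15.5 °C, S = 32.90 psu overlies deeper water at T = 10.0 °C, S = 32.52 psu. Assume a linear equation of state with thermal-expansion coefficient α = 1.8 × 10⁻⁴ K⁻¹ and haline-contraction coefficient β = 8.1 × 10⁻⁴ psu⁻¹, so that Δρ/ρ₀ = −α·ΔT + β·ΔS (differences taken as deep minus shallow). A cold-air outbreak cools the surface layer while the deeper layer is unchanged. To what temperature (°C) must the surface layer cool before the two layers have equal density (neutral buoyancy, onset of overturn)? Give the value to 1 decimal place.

Neutral buoyancy requires Δρ = 0, i.e. −α(T_deep − T_surf′) + β(S_deep − S_surf) = 0.
T_surf′ = T_deep − (β/α)·ΔS = 10.0 − (8.1 × 10⁻⁴/1.8 × 10⁻⁴)·(-0.38) = 11.710 °C.
Cooling required: 15.5 − (11.710) = 3.790 °C.

11.7 °C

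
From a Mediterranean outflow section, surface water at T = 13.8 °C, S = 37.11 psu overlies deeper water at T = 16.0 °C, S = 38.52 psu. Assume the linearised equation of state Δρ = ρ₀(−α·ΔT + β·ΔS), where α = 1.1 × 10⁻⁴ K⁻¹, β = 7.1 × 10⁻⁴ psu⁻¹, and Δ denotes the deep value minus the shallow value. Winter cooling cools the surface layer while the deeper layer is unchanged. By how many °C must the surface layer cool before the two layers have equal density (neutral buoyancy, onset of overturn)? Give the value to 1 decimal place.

6.9 °C

Neutral buoyancy requires Δρ = 0, i.e. −α(T_deep − T_surf′) + β(S_deep − S_surf) = 0.
T_surf′ = T_deep − (β/α)·ΔS = 16.0 − (7.1 × 10⁻⁴/1.1 × 10⁻⁴)·(+1.41) = 6.899 °C.
Cooling required: 13.8 − (6.899) = 6.901 °C.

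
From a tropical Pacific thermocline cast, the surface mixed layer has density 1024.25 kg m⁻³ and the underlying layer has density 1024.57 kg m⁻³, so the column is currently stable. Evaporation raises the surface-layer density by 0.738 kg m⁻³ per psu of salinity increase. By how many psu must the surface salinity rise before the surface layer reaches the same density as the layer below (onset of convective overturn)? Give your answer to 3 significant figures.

Density deficit of the surface layer: 1024.57 − 1024.25 = 0.32 kg m⁻³.
Required change = 0.32 / 0.738 = 0.434 psu.

0.434 psu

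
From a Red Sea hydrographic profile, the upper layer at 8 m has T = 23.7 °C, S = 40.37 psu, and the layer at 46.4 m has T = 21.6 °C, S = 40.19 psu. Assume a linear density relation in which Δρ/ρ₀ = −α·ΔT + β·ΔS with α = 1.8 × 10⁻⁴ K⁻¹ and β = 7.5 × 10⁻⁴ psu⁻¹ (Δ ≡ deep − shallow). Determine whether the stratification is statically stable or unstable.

ΔT = 21.6 − 23.7 = -2.1 K and ΔS = 40.19 − 40.37 = -0.18 psu (deep − shallow).
−αΔT = 3.78 × 10⁻⁴; βΔS = -1.35 × 10⁻⁴; sum Δρ/ρ₀ = 2.43 × 10⁻⁴.
Δρ/ρ₀ > 0, so Δρ > 0: deeper water is denser → statically stable.

stable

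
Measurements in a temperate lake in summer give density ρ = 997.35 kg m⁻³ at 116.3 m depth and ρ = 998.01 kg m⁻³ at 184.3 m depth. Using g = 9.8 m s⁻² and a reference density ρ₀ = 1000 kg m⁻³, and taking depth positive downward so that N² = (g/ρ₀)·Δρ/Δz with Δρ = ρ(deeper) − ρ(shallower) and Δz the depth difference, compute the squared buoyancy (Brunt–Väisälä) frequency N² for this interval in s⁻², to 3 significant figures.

Δρ = 998.01 − 997.35 = 0.66 kg m⁻³ over Δz = 184.3 − 116.3 = 68 m.
N² = (9.8/1000) × (0.66/68) = 9.5118 × 10⁻⁵ s⁻² ≈ 9.51 × 10⁻⁵ s⁻².
N² > 0, so the interval is statically stable.

9.51 × 10⁻⁵ s⁻²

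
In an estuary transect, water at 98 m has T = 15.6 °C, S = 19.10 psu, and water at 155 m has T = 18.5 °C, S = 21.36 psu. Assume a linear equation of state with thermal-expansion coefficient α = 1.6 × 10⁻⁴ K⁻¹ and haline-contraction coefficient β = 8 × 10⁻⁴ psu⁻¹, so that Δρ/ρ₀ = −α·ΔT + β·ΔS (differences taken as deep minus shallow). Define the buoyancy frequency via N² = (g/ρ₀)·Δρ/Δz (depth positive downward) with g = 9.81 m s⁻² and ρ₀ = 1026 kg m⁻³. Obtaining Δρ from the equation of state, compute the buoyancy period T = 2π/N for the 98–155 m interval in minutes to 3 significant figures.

6.89 min

ΔT = +2.9 K, ΔS = +2.26 psu (deep − shallow).
Δρ/ρ₀ = −αΔT + βΔS = -4.64 × 10⁻⁴ + 1.808 × 10⁻³ = 1.344 × 10⁻³, so Δρ ≈ 1.379 kg m⁻³.
N² = (g/ρ₀)·Δρ/Δz = g·(Δρ/ρ₀)/Δz = 9.81 × 1.344 × 10⁻³ / 57 = 2.3131 × 10⁻⁴ s⁻².
N = √(2.3131 × 10⁻⁴) = 0.015209 rad s⁻¹ → T = 2π/N = 413.12 s = 6.8853 min ≈ 6.89 min.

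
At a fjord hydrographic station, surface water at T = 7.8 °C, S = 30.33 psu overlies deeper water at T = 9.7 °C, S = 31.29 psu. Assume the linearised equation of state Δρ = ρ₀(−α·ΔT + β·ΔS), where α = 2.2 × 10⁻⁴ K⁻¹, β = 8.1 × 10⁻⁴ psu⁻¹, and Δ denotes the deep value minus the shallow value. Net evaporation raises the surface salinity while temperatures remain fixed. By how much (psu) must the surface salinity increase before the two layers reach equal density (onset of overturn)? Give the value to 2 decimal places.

Neutral buoyancy requires −α(T_deep − T_surf) + β(S_deep − S_surf′) = 0.
S_surf′ = S_deep − (α/β)·ΔT = 31.29 − (2.2 × 10⁻⁴/8.1 × 10⁻⁴)·(+1.9) = 30.7740 psu.
Increase required: 30.7740 − 30.33 = 0.4440 psu.

0.44 psu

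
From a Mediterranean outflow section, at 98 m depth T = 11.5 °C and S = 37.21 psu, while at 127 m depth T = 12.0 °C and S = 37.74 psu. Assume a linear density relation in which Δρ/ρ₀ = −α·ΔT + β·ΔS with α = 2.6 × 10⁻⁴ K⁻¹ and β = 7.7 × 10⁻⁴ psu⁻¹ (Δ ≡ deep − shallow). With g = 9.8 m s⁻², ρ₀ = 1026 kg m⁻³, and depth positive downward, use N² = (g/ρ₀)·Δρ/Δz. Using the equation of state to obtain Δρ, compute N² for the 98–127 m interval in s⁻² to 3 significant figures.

ΔT = +0.5 K, ΔS = +0.53 psu (deep − shallow).
Δρ/ρ₀ = −αΔT + βΔS = -1.30 × 10⁻⁴ + 4.081 × 10⁻⁴ = 2.781 × 10⁻⁴, so Δρ ≈ 0.2853 kg m⁻³.
N² = (g/ρ₀)·Δρ/Δz = g·(Δρ/ρ₀)/Δz = 9.8 × 2.781 × 10⁻⁴ / 29 = 9.3979 × 10⁻⁵ s⁻² ≈ 9.40 × 10⁻⁵ s⁻².

9.40 × 10⁻⁵ s⁻²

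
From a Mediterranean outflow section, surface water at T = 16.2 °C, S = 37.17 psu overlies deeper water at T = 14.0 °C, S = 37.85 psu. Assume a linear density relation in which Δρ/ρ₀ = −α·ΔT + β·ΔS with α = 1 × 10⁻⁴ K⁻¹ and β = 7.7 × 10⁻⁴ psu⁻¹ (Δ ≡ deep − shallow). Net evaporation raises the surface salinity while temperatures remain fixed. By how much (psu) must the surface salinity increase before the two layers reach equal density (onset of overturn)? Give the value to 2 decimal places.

0.97 psu

Neutral buoyancy requires −α(T_deep − T_surf) + β(S_deep − S_surf′) = 0.
S_surf′ = S_deep − (α/β)·ΔT = 37.85 − (1 × 10⁻⁴/7.7 × 10⁻⁴)·(-2.2) = 38.1357 psu.
Increase required: 38.1357 − 37.17 = 0.9657 psu.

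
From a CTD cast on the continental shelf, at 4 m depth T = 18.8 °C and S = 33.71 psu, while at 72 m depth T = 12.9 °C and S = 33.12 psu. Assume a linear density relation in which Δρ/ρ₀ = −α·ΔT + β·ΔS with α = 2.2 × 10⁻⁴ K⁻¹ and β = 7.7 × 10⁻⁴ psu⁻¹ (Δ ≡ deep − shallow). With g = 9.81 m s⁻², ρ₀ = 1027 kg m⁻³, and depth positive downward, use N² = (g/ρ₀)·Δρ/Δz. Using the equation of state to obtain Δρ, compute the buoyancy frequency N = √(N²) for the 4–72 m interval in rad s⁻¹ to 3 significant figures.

ΔT = -5.9 K, ΔS = -0.59 psu (deep − shallow).
Δρ/ρ₀ = −αΔT + βΔS = 1.298 × 10⁻³ − 4.543 × 10⁻⁴ = 8.437 × 10⁻⁴, so Δρ ≈ 0.8665 kg m⁻³.
N² = (g/ρ₀)·Δρ/Δz = g·(Δρ/ρ₀)/Δz = 9.81 × 8.437 × 10⁻⁴ / 68 = 1.2172 × 10⁻⁴ s⁻².
N = √(1.2172 × 10⁻⁴) = 0.011033 rad s⁻¹ ≈ 0.0110 rad s⁻¹.

0.0110 rad s⁻¹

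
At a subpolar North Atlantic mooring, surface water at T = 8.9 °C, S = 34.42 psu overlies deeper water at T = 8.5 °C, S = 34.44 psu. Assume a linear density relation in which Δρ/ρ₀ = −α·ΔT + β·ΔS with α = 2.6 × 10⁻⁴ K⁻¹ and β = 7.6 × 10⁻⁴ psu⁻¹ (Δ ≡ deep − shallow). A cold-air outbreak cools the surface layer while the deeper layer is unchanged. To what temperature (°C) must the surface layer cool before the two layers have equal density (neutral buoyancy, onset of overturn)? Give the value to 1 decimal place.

8.4 °C

Neutral buoyancy requires Δρ = 0, i.e. −α(T_deep − T_surf′) + β(S_deep − S_surf) = 0.
T_surf′ = T_deep − (β/α)·ΔS = 8.5 − (7.6 × 10⁻⁴/2.6 × 10⁻⁴)·(+0.02) = 8.442 °C.
Cooling required: 8.9 − (8.442) = 0.458 °C.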